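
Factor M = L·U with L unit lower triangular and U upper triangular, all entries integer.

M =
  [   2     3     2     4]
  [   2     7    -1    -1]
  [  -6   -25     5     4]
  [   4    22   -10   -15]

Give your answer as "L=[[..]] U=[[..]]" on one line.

L=[[1,0,0,0],[1,1,0,0],[-3,-4,1,0],[2,4,2,1]] U=[[2,3,2,4],[0,4,-3,-5],[0,0,-1,-4],[0,0,0,5]]

  row1 -= 1·row0 → [0,4,-3,-5]
  row2 -= -3·row0 → [0,-16,11,16]
  row3 -= 2·row0 → [0,16,-14,-23]
  row2 -= -4·row1 → [0,0,-1,-4]
  row3 -= 4·row1 → [0,0,-2,-3]
  row3 -= 2·row2 → [0,0,0,5]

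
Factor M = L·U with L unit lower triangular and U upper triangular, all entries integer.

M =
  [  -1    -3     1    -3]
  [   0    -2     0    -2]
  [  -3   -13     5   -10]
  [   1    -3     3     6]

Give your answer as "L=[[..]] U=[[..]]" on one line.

  R1 -= 0·R0 → [0,-2,0,-2]
  R2 -= 3·R0 → [0,-4,2,-1]
  R3 -= -1·R0 → [0,-6,4,3]
  R2 -= 2·R1 → [0,0,2,3]
  R3 -= 3·R1 → [0,0,4,9]
  R3 -= 2·R2 → [0,0,0,3]

L=[[1,0,0,0],[0,1,0,0],[3,2,1,0],[-1,3,2,1]] U=[[-1,-3,1,-3],[0,-2,0,-2],[0,0,2,3],[0,0,0,3]]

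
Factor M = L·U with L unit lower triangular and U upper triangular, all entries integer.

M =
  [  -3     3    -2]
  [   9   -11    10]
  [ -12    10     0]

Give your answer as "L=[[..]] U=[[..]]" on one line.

L=[[1,0,0],[-3,1,0],[4,1,1]] U=[[-3,3,-2],[0,-2,4],[0,0,4]]

  r1 -= -3·r0 → [0,-2,4]
  r2 -= 4·r0 → [0,-2,8]
  r2 -= 1·r1 → [0,0,4]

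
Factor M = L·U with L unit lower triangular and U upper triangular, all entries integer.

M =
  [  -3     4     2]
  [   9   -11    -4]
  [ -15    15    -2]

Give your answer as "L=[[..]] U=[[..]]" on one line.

  R1 -= -3·R0 → [0,1,2]
  R2 -= 5·R0 → [0,-5,-12]
  R2 -= -5·R1 → [0,0,-2]

L=[[1,0,0],[-3,1,0],[5,-5,1]] U=[[-3,4,2],[0,1,2],[0,0,-2]]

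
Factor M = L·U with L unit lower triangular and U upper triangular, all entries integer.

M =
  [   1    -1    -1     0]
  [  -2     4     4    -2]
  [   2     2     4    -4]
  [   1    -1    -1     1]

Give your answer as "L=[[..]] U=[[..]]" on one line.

L=[[1,0,0,0],[-2,1,0,0],[2,2,1,0],[1,0,0,1]] U=[[1,-1,-1,0],[0,2,2,-2],[0,0,2,0],[0,0,0,1]]

  R1 -= -2·R0 → [0,2,2,-2]
  R2 -= 2·R0 → [0,4,6,-4]
  R3 -= 1·R0 → [0,0,0,1]
  R2 -= 2·R1 → [0,0,2,0]
  R3 -= 0·R1 → [0,0,0,1]
  R3 -= 0·R2 → [0,0,0,1]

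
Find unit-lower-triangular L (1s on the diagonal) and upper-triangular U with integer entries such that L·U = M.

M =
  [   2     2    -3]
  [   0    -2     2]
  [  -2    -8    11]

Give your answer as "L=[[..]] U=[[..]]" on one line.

L=[[1,0,0],[0,1,0],[-1,3,1]] U=[[2,2,-3],[0,-2,2],[0,0,2]]

  r1 -= 0·r0 → [0,-2,2]
  r2 -= -1·r0 → [0,-6,8]
  r2 -= 3·r1 → [0,0,2]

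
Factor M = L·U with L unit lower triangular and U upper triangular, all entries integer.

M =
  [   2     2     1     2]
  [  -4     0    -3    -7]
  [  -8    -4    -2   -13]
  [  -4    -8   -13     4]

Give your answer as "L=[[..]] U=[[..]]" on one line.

  R1 -= -2·R0 → [0,4,-1,-3]
  R2 -= -4·R0 → [0,4,2,-5]
  R3 -= -2·R0 → [0,-4,-11,8]
  R2 -= 1·R1 → [0,0,3,-2]
  R3 -= -1·R1 → [0,0,-12,5]
  R3 -= -4·R2 → [0,0,0,-3]

L=[[1,0,0,0],[-2,1,0,0],[-4,1,1,0],[-2,-1,-4,1]] U=[[2,2,1,2],[0,4,-1,-3],[0,0,3,-2],[0,0,0,-3]]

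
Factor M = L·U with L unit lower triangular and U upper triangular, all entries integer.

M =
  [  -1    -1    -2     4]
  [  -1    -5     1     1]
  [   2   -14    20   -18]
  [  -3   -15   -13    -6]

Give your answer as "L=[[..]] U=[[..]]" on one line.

L=[[1,0,0,0],[1,1,0,0],[-2,4,1,0],[3,3,-4,1]] U=[[-1,-1,-2,4],[0,-4,3,-3],[0,0,4,2],[0,0,0,-1]]

  R1 -= 1·R0 → [0,-4,3,-3]
  R2 -= -2·R0 → [0,-16,16,-10]
  R3 -= 3·R0 → [0,-12,-7,-18]
  R2 -= 4·R1 → [0,0,4,2]
  R3 -= 3·R1 → [0,0,-16,-9]
  R3 -= -4·R2 → [0,0,0,-1]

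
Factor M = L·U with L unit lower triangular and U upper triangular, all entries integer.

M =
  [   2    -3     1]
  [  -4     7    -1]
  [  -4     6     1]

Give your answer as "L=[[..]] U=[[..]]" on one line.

  r1 -= -2·r0 → [0,1,1]
  r2 -= -2·r0 → [0,0,3]
  r2 -= 0·r1 → [0,0,3]

L=[[1,0,0],[-2,1,0],[-2,0,1]] U=[[2,-3,1],[0,1,1],[0,0,3]]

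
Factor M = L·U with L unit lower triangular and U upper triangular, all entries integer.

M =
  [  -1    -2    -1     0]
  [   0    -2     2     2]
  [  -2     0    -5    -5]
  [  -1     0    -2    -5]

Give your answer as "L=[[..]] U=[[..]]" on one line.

L=[[1,0,0,0],[0,1,0,0],[2,-2,1,0],[1,-1,1,1]] U=[[-1,-2,-1,0],[0,-2,2,2],[0,0,1,-1],[0,0,0,-2]]

  row1 -= 0·row0 → [0,-2,2,2]
  row2 -= 2·row0 → [0,4,-3,-5]
  row3 -= 1·row0 → [0,2,-1,-5]
  row2 -= -2·row1 → [0,0,1,-1]
  row3 -= -1·row1 → [0,0,1,-3]
  row3 -= 1·row2 → [0,0,0,-2]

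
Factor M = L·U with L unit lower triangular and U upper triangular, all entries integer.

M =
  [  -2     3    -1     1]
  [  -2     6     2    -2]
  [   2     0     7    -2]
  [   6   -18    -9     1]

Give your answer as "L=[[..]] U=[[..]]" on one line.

L=[[1,0,0,0],[1,1,0,0],[-1,1,1,0],[-3,-3,-1,1]] U=[[-2,3,-1,1],[0,3,3,-3],[0,0,3,2],[0,0,0,-3]]

  r1 -= 1·r0 → [0,3,3,-3]
  r2 -= -1·r0 → [0,3,6,-1]
  r3 -= -3·r0 → [0,-9,-12,4]
  r2 -= 1·r1 → [0,0,3,2]
  r3 -= -3·r1 → [0,0,-3,-5]
  r3 -= -1·r2 → [0,0,0,-3]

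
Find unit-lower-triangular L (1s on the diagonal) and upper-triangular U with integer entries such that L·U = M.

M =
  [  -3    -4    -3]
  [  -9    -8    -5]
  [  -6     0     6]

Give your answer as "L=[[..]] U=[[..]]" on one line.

  row1 -= 3·row0 → [0,4,4]
  row2 -= 2·row0 → [0,8,12]
  row2 -= 2·row1 → [0,0,4]

L=[[1,0,0],[3,1,0],[2,2,1]] U=[[-3,-4,-3],[0,4,4],[0,0,4]]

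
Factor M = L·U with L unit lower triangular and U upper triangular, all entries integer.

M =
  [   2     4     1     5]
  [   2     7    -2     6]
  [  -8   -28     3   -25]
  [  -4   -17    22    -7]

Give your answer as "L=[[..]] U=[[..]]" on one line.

L=[[1,0,0,0],[1,1,0,0],[-4,-4,1,0],[-2,-3,-3,1]] U=[[2,4,1,5],[0,3,-3,1],[0,0,-5,-1],[0,0,0,3]]

  row1 -= 1·row0 → [0,3,-3,1]
  row2 -= -4·row0 → [0,-12,7,-5]
  row3 -= -2·row0 → [0,-9,24,3]
  row2 -= -4·row1 → [0,0,-5,-1]
  row3 -= -3·row1 → [0,0,15,6]
  row3 -= -3·row2 → [0,0,0,3]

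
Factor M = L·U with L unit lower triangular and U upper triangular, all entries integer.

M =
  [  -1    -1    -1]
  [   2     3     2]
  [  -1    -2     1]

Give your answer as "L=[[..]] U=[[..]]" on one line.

  R1 -= -2·R0 → [0,1,0]
  R2 -= 1·R0 → [0,-1,2]
  R2 -= -1·R1 → [0,0,2]

L=[[1,0,0],[-2,1,0],[1,-1,1]] U=[[-1,-1,-1],[0,1,0],[0,0,2]]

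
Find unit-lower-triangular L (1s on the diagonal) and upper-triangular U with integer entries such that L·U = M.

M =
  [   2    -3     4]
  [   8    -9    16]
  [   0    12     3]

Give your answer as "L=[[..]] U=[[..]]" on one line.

  R1 -= 4·R0 → [0,3,0]
  R2 -= 0·R0 → [0,12,3]
  R2 -= 4·R1 → [0,0,3]

L=[[1,0,0],[4,1,0],[0,4,1]] U=[[2,-3,4],[0,3,0],[0,0,3]]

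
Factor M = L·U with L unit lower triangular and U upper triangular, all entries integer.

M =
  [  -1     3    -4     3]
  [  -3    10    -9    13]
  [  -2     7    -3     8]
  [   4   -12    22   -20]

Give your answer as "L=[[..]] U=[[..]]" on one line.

L=[[1,0,0,0],[3,1,0,0],[2,1,1,0],[-4,0,3,1]] U=[[-1,3,-4,3],[0,1,3,4],[0,0,2,-2],[0,0,0,-2]]

  r1 -= 3·r0 → [0,1,3,4]
  r2 -= 2·r0 → [0,1,5,2]
  r3 -= -4·r0 → [0,0,6,-8]
  r2 -= 1·r1 → [0,0,2,-2]
  r3 -= 0·r1 → [0,0,6,-8]
  r3 -= 3·r2 → [0,0,0,-2]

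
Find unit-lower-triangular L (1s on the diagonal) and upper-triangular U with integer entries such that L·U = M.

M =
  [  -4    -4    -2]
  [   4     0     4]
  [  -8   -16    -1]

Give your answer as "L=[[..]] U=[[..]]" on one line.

L=[[1,0,0],[-1,1,0],[2,2,1]] U=[[-4,-4,-2],[0,-4,2],[0,0,-1]]

  row1 -= -1·row0 → [0,-4,2]
  row2 -= 2·row0 → [0,-8,3]
  row2 -= 2·row1 → [0,0,-1]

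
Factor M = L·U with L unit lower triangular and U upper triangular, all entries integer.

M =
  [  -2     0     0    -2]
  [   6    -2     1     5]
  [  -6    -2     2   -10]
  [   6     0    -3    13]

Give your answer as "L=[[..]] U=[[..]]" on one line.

  R1 -= -3·R0 → [0,-2,1,-1]
  R2 -= 3·R0 → [0,-2,2,-4]
  R3 -= -3·R0 → [0,0,-3,7]
  R2 -= 1·R1 → [0,0,1,-3]
  R3 -= 0·R1 → [0,0,-3,7]
  R3 -= -3·R2 → [0,0,0,-2]

L=[[1,0,0,0],[-3,1,0,0],[3,1,1,0],[-3,0,-3,1]] U=[[-2,0,0,-2],[0,-2,1,-1],[0,0,1,-3],[0,0,0,-2]]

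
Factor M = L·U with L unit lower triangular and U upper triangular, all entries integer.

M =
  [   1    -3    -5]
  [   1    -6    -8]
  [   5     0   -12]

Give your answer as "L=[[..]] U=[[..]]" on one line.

L=[[1,0,0],[1,1,0],[5,-5,1]] U=[[1,-3,-5],[0,-3,-3],[0,0,-2]]

  r1 -= 1·r0 → [0,-3,-3]
  r2 -= 5·r0 → [0,15,13]
  r2 -= -5·r1 → [0,0,-2]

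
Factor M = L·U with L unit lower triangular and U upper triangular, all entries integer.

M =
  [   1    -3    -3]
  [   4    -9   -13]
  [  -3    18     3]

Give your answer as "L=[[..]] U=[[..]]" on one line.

L=[[1,0,0],[4,1,0],[-3,3,1]] U=[[1,-3,-3],[0,3,-1],[0,0,-3]]

  R1 -= 4·R0 → [0,3,-1]
  R2 -= -3·R0 → [0,9,-6]
  R2 -= 3·R1 → [0,0,-3]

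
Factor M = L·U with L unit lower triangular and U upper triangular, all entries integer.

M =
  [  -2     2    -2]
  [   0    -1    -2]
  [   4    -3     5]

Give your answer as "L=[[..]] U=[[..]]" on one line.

L=[[1,0,0],[0,1,0],[-2,-1,1]] U=[[-2,2,-2],[0,-1,-2],[0,0,-1]]

  R1 -= 0·R0 → [0,-1,-2]
  R2 -= -2·R0 → [0,1,1]
  R2 -= -1·R1 → [0,0,-1]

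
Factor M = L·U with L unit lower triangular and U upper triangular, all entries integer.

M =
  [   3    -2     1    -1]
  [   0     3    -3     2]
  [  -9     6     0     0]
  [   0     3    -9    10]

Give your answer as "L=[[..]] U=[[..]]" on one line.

L=[[1,0,0,0],[0,1,0,0],[-3,0,1,0],[0,1,-2,1]] U=[[3,-2,1,-1],[0,3,-3,2],[0,0,3,-3],[0,0,0,2]]

  row1 -= 0·row0 → [0,3,-3,2]
  row2 -= -3·row0 → [0,0,3,-3]
  row3 -= 0·row0 → [0,3,-9,10]
  row2 -= 0·row1 → [0,0,3,-3]
  row3 -= 1·row1 → [0,0,-6,8]
  row3 -= -2·row2 → [0,0,0,2]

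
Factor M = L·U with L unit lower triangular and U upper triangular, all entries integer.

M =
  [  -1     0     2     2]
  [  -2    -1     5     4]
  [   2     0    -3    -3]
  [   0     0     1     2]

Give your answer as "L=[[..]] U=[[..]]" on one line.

  R1 -= 2·R0 → [0,-1,1,0]
  R2 -= -2·R0 → [0,0,1,1]
  R3 -= 0·R0 → [0,0,1,2]
  R2 -= 0·R1 → [0,0,1,1]
  R3 -= 0·R1 → [0,0,1,2]
  R3 -= 1·R2 → [0,0,0,1]

L=[[1,0,0,0],[2,1,0,0],[-2,0,1,0],[0,0,1,1]] U=[[-1,0,2,2],[0,-1,1,0],[0,0,1,1],[0,0,0,1]]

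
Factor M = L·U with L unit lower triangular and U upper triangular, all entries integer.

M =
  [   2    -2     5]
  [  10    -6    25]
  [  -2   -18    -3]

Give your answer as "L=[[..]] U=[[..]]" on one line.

L=[[1,0,0],[5,1,0],[-1,-5,1]] U=[[2,-2,5],[0,4,0],[0,0,2]]

  row1 -= 5·row0 → [0,4,0]
  row2 -= -1·row0 → [0,-20,2]
  row2 -= -5·row1 → [0,0,2]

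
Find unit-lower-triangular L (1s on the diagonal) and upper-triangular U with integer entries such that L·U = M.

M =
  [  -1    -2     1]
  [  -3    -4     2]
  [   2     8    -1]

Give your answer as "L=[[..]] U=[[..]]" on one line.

  row1 -= 3·row0 → [0,2,-1]
  row2 -= -2·row0 → [0,4,1]
  row2 -= 2·row1 → [0,0,3]

L=[[1,0,0],[3,1,0],[-2,2,1]] U=[[-1,-2,1],[0,2,-1],[0,0,3]]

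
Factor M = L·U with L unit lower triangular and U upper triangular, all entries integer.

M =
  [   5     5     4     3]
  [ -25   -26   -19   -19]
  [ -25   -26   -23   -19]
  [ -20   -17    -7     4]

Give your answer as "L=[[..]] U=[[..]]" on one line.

L=[[1,0,0,0],[-5,1,0,0],[-5,1,1,0],[-4,-3,-3,1]] U=[[5,5,4,3],[0,-1,1,-4],[0,0,-4,0],[0,0,0,4]]

  r1 -= -5·r0 → [0,-1,1,-4]
  r2 -= -5·r0 → [0,-1,-3,-4]
  r3 -= -4·r0 → [0,3,9,16]
  r2 -= 1·r1 → [0,0,-4,0]
  r3 -= -3·r1 → [0,0,12,4]
  r3 -= -3·r2 → [0,0,0,4]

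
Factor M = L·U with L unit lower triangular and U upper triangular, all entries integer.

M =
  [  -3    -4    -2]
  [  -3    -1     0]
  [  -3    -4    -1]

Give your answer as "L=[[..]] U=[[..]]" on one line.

L=[[1,0,0],[1,1,0],[1,0,1]] U=[[-3,-4,-2],[0,3,2],[0,0,1]]

  r1 -= 1·r0 → [0,3,2]
  r2 -= 1·r0 → [0,0,1]
  r2 -= 0·r1 → [0,0,1]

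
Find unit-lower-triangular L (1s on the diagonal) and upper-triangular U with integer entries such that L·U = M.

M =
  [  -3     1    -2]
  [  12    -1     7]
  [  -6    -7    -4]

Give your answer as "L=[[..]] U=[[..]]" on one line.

L=[[1,0,0],[-4,1,0],[2,-3,1]] U=[[-3,1,-2],[0,3,-1],[0,0,-3]]

  R1 -= -4·R0 → [0,3,-1]
  R2 -= 2·R0 → [0,-9,0]
  R2 -= -3·R1 → [0,0,-3]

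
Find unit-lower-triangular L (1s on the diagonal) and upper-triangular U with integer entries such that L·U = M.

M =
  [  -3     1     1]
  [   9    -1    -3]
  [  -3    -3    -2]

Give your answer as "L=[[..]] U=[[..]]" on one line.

L=[[1,0,0],[-3,1,0],[1,-2,1]] U=[[-3,1,1],[0,2,0],[0,0,-3]]

  r1 -= -3·r0 → [0,2,0]
  r2 -= 1·r0 → [0,-4,-3]
  r2 -= -2·r1 → [0,0,-3]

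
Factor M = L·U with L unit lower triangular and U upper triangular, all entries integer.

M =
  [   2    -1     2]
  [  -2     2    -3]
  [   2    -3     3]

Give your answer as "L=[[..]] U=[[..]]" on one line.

  r1 -= -1·r0 → [0,1,-1]
  r2 -= 1·r0 → [0,-2,1]
  r2 -= -2·r1 → [0,0,-1]

L=[[1,0,0],[-1,1,0],[1,-2,1]] U=[[2,-1,2],[0,1,-1],[0,0,-1]]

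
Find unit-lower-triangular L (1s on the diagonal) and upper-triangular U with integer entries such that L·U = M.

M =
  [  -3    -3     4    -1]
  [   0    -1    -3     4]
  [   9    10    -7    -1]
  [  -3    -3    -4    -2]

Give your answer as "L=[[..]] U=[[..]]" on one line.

L=[[1,0,0,0],[0,1,0,0],[-3,-1,1,0],[1,0,-4,1]] U=[[-3,-3,4,-1],[0,-1,-3,4],[0,0,2,0],[0,0,0,-1]]

  row1 -= 0·row0 → [0,-1,-3,4]
  row2 -= -3·row0 → [0,1,5,-4]
  row3 -= 1·row0 → [0,0,-8,-1]
  row2 -= -1·row1 → [0,0,2,0]
  row3 -= 0·row1 → [0,0,-8,-1]
  row3 -= -4·row2 → [0,0,0,-1]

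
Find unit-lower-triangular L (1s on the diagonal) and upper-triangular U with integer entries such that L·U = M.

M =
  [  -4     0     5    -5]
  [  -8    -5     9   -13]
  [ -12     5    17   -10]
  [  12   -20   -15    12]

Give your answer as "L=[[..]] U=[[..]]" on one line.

  r1 -= 2·r0 → [0,-5,-1,-3]
  r2 -= 3·r0 → [0,5,2,5]
  r3 -= -3·r0 → [0,-20,0,-3]
  r2 -= -1·r1 → [0,0,1,2]
  r3 -= 4·r1 → [0,0,4,9]
  r3 -= 4·r2 → [0,0,0,1]

L=[[1,0,0,0],[2,1,0,0],[3,-1,1,0],[-3,4,4,1]] U=[[-4,0,5,-5],[0,-5,-1,-3],[0,0,1,2],[0,0,0,1]]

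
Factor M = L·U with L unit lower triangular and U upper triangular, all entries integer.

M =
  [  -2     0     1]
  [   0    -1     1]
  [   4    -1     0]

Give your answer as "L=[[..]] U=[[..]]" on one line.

  r1 -= 0·r0 → [0,-1,1]
  r2 -= -2·r0 → [0,-1,2]
  r2 -= 1·r1 → [0,0,1]

L=[[1,0,0],[0,1,0],[-2,1,1]] U=[[-2,0,1],[0,-1,1],[0,0,1]]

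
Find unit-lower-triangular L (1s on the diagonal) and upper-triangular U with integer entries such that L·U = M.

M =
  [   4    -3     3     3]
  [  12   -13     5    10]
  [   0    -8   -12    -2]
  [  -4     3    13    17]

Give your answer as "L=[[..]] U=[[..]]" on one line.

  row1 -= 3·row0 → [0,-4,-4,1]
  row2 -= 0·row0 → [0,-8,-12,-2]
  row3 -= -1·row0 → [0,0,16,20]
  row2 -= 2·row1 → [0,0,-4,-4]
  row3 -= 0·row1 → [0,0,16,20]
  row3 -= -4·row2 → [0,0,0,4]

L=[[1,0,0,0],[3,1,0,0],[0,2,1,0],[-1,0,-4,1]] U=[[4,-3,3,3],[0,-4,-4,1],[0,0,-4,-4],[0,0,0,4]]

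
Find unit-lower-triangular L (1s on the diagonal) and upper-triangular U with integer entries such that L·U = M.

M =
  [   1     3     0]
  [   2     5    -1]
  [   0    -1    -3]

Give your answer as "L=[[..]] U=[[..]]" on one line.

L=[[1,0,0],[2,1,0],[0,1,1]] U=[[1,3,0],[0,-1,-1],[0,0,-2]]

  row1 -= 2·row0 → [0,-1,-1]
  row2 -= 0·row0 → [0,-1,-3]
  row2 -= 1·row1 → [0,0,-2]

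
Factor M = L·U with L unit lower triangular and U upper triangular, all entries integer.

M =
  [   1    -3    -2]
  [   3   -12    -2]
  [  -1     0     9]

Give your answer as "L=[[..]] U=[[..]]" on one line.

L=[[1,0,0],[3,1,0],[-1,1,1]] U=[[1,-3,-2],[0,-3,4],[0,0,3]]

  R1 -= 3·R0 → [0,-3,4]
  R2 -= -1·R0 → [0,-3,7]
  R2 -= 1·R1 → [0,0,3]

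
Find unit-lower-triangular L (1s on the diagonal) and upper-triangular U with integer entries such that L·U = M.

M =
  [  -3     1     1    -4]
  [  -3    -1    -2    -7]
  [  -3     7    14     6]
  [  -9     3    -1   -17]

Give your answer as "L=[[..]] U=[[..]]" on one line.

L=[[1,0,0,0],[1,1,0,0],[1,-3,1,0],[3,0,-1,1]] U=[[-3,1,1,-4],[0,-2,-3,-3],[0,0,4,1],[0,0,0,-4]]

  row1 -= 1·row0 → [0,-2,-3,-3]
  row2 -= 1·row0 → [0,6,13,10]
  row3 -= 3·row0 → [0,0,-4,-5]
  row2 -= -3·row1 → [0,0,4,1]
  row3 -= 0·row1 → [0,0,-4,-5]
  row3 -= -1·row2 → [0,0,0,-4]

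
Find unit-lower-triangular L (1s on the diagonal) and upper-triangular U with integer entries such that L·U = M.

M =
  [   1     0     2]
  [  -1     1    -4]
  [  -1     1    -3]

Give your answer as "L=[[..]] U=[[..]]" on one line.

L=[[1,0,0],[-1,1,0],[-1,1,1]] U=[[1,0,2],[0,1,-2],[0,0,1]]

  r1 -= -1·r0 → [0,1,-2]
  r2 -= -1·r0 → [0,1,-1]
  r2 -= 1·r1 → [0,0,1]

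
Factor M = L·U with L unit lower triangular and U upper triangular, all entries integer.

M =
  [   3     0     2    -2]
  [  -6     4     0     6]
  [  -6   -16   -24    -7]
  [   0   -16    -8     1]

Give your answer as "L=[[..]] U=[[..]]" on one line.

L=[[1,0,0,0],[-2,1,0,0],[-2,-4,1,0],[0,-4,-2,1]] U=[[3,0,2,-2],[0,4,4,2],[0,0,-4,-3],[0,0,0,3]]

  R1 -= -2·R0 → [0,4,4,2]
  R2 -= -2·R0 → [0,-16,-20,-11]
  R3 -= 0·R0 → [0,-16,-8,1]
  R2 -= -4·R1 → [0,0,-4,-3]
  R3 -= -4·R1 → [0,0,8,9]
  R3 -= -2·R2 → [0,0,0,3]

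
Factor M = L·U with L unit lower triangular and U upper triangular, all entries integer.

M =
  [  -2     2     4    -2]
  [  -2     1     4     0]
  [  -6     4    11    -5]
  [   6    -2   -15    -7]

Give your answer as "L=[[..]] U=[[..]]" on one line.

L=[[1,0,0,0],[1,1,0,0],[3,2,1,0],[-3,-4,3,1]] U=[[-2,2,4,-2],[0,-1,0,2],[0,0,-1,-3],[0,0,0,4]]

  row1 -= 1·row0 → [0,-1,0,2]
  row2 -= 3·row0 → [0,-2,-1,1]
  row3 -= -3·row0 → [0,4,-3,-13]
  row2 -= 2·row1 → [0,0,-1,-3]
  row3 -= -4·row1 → [0,0,-3,-5]
  row3 -= 3·row2 → [0,0,0,4]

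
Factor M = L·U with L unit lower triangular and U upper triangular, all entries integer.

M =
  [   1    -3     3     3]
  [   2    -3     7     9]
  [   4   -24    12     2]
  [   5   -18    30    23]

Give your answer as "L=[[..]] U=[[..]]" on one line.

L=[[1,0,0,0],[2,1,0,0],[4,-4,1,0],[5,-1,4,1]] U=[[1,-3,3,3],[0,3,1,3],[0,0,4,2],[0,0,0,3]]

  row1 -= 2·row0 → [0,3,1,3]
  row2 -= 4·row0 → [0,-12,0,-10]
  row3 -= 5·row0 → [0,-3,15,8]
  row2 -= -4·row1 → [0,0,4,2]
  row3 -= -1·row1 → [0,0,16,11]
  row3 -= 4·row2 → [0,0,0,3]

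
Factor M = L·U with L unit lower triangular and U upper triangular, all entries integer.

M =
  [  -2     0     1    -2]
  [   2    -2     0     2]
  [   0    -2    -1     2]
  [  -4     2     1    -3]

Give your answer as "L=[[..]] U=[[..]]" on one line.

L=[[1,0,0,0],[-1,1,0,0],[0,1,1,0],[2,-1,0,1]] U=[[-2,0,1,-2],[0,-2,1,0],[0,0,-2,2],[0,0,0,1]]

  r1 -= -1·r0 → [0,-2,1,0]
  r2 -= 0·r0 → [0,-2,-1,2]
  r3 -= 2·r0 → [0,2,-1,1]
  r2 -= 1·r1 → [0,0,-2,2]
  r3 -= -1·r1 → [0,0,0,1]
  r3 -= 0·r2 → [0,0,0,1]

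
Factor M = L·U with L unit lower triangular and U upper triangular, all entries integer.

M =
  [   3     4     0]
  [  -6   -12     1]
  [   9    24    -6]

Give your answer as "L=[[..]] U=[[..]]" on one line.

L=[[1,0,0],[-2,1,0],[3,-3,1]] U=[[3,4,0],[0,-4,1],[0,0,-3]]

  r1 -= -2·r0 → [0,-4,1]
  r2 -= 3·r0 → [0,12,-6]
  r2 -= -3·r1 → [0,0,-3]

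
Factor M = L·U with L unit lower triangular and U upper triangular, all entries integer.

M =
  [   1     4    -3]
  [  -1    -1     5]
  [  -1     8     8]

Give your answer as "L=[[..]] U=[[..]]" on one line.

  r1 -= -1·r0 → [0,3,2]
  r2 -= -1·r0 → [0,12,5]
  r2 -= 4·r1 → [0,0,-3]

L=[[1,0,0],[-1,1,0],[-1,4,1]] U=[[1,4,-3],[0,3,2],[0,0,-3]]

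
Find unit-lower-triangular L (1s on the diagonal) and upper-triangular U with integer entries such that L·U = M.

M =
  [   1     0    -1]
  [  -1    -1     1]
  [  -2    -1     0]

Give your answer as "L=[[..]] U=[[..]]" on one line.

L=[[1,0,0],[-1,1,0],[-2,1,1]] U=[[1,0,-1],[0,-1,0],[0,0,-2]]

  R1 -= -1·R0 → [0,-1,0]
  R2 -= -2·R0 → [0,-1,-2]
  R2 -= 1·R1 → [0,0,-2]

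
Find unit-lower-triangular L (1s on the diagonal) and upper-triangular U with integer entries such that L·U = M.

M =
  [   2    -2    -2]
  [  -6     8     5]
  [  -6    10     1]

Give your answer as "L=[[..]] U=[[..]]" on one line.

L=[[1,0,0],[-3,1,0],[-3,2,1]] U=[[2,-2,-2],[0,2,-1],[0,0,-3]]

  r1 -= -3·r0 → [0,2,-1]
  r2 -= -3·r0 → [0,4,-5]
  r2 -= 2·r1 → [0,0,-3]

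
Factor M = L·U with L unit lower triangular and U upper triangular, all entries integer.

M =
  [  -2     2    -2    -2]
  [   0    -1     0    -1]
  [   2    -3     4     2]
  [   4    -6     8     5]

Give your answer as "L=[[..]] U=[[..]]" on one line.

  R1 -= 0·R0 → [0,-1,0,-1]
  R2 -= -1·R0 → [0,-1,2,0]
  R3 -= -2·R0 → [0,-2,4,1]
  R2 -= 1·R1 → [0,0,2,1]
  R3 -= 2·R1 → [0,0,4,3]
  R3 -= 2·R2 → [0,0,0,1]

L=[[1,0,0,0],[0,1,0,0],[-1,1,1,0],[-2,2,2,1]] U=[[-2,2,-2,-2],[0,-1,0,-1],[0,0,2,1],[0,0,0,1]]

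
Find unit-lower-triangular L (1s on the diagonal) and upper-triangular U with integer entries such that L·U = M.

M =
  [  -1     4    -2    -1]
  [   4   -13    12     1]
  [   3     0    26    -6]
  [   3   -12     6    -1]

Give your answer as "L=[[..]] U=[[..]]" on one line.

  row1 -= -4·row0 → [0,3,4,-3]
  row2 -= -3·row0 → [0,12,20,-9]
  row3 -= -3·row0 → [0,0,0,-4]
  row2 -= 4·row1 → [0,0,4,3]
  row3 -= 0·row1 → [0,0,0,-4]
  row3 -= 0·row2 → [0,0,0,-4]

L=[[1,0,0,0],[-4,1,0,0],[-3,4,1,0],[-3,0,0,1]] U=[[-1,4,-2,-1],[0,3,4,-3],[0,0,4,3],[0,0,0,-4]]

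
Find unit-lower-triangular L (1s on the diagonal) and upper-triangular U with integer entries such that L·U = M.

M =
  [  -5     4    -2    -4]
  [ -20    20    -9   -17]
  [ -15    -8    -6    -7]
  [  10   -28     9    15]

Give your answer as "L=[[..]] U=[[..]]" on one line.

  R1 -= 4·R0 → [0,4,-1,-1]
  R2 -= 3·R0 → [0,-20,0,5]
  R3 -= -2·R0 → [0,-20,5,7]
  R2 -= -5·R1 → [0,0,-5,0]
  R3 -= -5·R1 → [0,0,0,2]
  R3 -= 0·R2 → [0,0,0,2]

L=[[1,0,0,0],[4,1,0,0],[3,-5,1,0],[-2,-5,0,1]] U=[[-5,4,-2,-4],[0,4,-1,-1],[0,0,-5,0],[0,0,0,2]]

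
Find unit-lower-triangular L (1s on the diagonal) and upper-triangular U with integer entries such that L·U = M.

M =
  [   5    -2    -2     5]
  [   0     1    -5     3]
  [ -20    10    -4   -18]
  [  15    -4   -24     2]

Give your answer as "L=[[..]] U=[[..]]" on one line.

  r1 -= 0·r0 → [0,1,-5,3]
  r2 -= -4·r0 → [0,2,-12,2]
  r3 -= 3·r0 → [0,2,-18,-13]
  r2 -= 2·r1 → [0,0,-2,-4]
  r3 -= 2·r1 → [0,0,-8,-19]
  r3 -= 4·r2 → [0,0,0,-3]

L=[[1,0,0,0],[0,1,0,0],[-4,2,1,0],[3,2,4,1]] U=[[5,-2,-2,5],[0,1,-5,3],[0,0,-2,-4],[0,0,0,-3]]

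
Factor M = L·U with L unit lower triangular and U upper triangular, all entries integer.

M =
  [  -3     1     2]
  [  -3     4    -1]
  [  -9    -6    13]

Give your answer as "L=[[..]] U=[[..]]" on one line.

  r1 -= 1·r0 → [0,3,-3]
  r2 -= 3·r0 → [0,-9,7]
  r2 -= -3·r1 → [0,0,-2]

L=[[1,0,0],[1,1,0],[3,-3,1]] U=[[-3,1,2],[0,3,-3],[0,0,-2]]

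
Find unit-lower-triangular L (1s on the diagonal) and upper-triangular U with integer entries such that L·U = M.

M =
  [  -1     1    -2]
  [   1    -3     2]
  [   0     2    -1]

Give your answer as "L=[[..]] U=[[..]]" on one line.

L=[[1,0,0],[-1,1,0],[0,-1,1]] U=[[-1,1,-2],[0,-2,0],[0,0,-1]]

  r1 -= -1·r0 → [0,-2,0]
  r2 -= 0·r0 → [0,2,-1]
  r2 -= -1·r1 → [0,0,-1]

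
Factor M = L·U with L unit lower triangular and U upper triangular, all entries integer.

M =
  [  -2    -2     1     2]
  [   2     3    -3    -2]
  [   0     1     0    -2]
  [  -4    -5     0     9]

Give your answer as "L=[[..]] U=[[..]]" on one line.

L=[[1,0,0,0],[-1,1,0,0],[0,1,1,0],[2,-1,-2,1]] U=[[-2,-2,1,2],[0,1,-2,0],[0,0,2,-2],[0,0,0,1]]

  r1 -= -1·r0 → [0,1,-2,0]
  r2 -= 0·r0 → [0,1,0,-2]
  r3 -= 2·r0 → [0,-1,-2,5]
  r2 -= 1·r1 → [0,0,2,-2]
  r3 -= -1·r1 → [0,0,-4,5]
  r3 -= -2·r2 → [0,0,0,1]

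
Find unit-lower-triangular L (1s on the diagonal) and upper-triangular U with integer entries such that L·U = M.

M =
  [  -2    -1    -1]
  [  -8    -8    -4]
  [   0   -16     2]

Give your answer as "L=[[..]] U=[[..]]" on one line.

L=[[1,0,0],[4,1,0],[0,4,1]] U=[[-2,-1,-1],[0,-4,0],[0,0,2]]

  R1 -= 4·R0 → [0,-4,0]
  R2 -= 0·R0 → [0,-16,2]
  R2 -= 4·R1 → [0,0,2]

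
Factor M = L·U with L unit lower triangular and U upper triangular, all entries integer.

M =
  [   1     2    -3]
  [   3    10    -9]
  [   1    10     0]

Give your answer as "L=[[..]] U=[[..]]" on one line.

  r1 -= 3·r0 → [0,4,0]
  r2 -= 1·r0 → [0,8,3]
  r2 -= 2·r1 → [0,0,3]

L=[[1,0,0],[3,1,0],[1,2,1]] U=[[1,2,-3],[0,4,0],[0,0,3]]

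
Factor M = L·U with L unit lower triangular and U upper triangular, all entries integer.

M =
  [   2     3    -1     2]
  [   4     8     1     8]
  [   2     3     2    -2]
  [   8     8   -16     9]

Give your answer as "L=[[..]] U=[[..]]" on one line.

L=[[1,0,0,0],[2,1,0,0],[1,0,1,0],[4,-2,-2,1]] U=[[2,3,-1,2],[0,2,3,4],[0,0,3,-4],[0,0,0,1]]

  row1 -= 2·row0 → [0,2,3,4]
  row2 -= 1·row0 → [0,0,3,-4]
  row3 -= 4·row0 → [0,-4,-12,1]
  row2 -= 0·row1 → [0,0,3,-4]
  row3 -= -2·row1 → [0,0,-6,9]
  row3 -= -2·row2 → [0,0,0,1]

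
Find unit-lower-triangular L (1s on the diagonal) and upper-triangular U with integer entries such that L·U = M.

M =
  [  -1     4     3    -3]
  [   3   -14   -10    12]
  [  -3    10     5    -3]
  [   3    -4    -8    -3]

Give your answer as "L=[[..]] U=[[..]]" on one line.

L=[[1,0,0,0],[-3,1,0,0],[3,1,1,0],[-3,-4,1,1]] U=[[-1,4,3,-3],[0,-2,-1,3],[0,0,-3,3],[0,0,0,-3]]

  r1 -= -3·r0 → [0,-2,-1,3]
  r2 -= 3·r0 → [0,-2,-4,6]
  r3 -= -3·r0 → [0,8,1,-12]
  r2 -= 1·r1 → [0,0,-3,3]
  r3 -= -4·r1 → [0,0,-3,0]
  r3 -= 1·r2 → [0,0,0,-3]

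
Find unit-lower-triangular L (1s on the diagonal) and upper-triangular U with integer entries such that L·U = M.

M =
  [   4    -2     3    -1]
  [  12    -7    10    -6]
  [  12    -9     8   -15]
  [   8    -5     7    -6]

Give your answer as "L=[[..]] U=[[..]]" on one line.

  R1 -= 3·R0 → [0,-1,1,-3]
  R2 -= 3·R0 → [0,-3,-1,-12]
  R3 -= 2·R0 → [0,-1,1,-4]
  R2 -= 3·R1 → [0,0,-4,-3]
  R3 -= 1·R1 → [0,0,0,-1]
  R3 -= 0·R2 → [0,0,0,-1]

L=[[1,0,0,0],[3,1,0,0],[3,3,1,0],[2,1,0,1]] U=[[4,-2,3,-1],[0,-1,1,-3],[0,0,-4,-3],[0,0,0,-1]]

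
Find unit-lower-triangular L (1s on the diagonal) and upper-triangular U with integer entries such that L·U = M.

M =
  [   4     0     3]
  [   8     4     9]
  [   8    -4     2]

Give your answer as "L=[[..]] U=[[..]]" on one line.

L=[[1,0,0],[2,1,0],[2,-1,1]] U=[[4,0,3],[0,4,3],[0,0,-1]]

  row1 -= 2·row0 → [0,4,3]
  row2 -= 2·row0 → [0,-4,-4]
  row2 -= -1·row1 → [0,0,-1]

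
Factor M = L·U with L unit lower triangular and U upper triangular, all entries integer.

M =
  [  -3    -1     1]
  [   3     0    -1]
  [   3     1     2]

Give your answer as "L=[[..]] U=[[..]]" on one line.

L=[[1,0,0],[-1,1,0],[-1,0,1]] U=[[-3,-1,1],[0,-1,0],[0,0,3]]

  R1 -= -1·R0 → [0,-1,0]
  R2 -= -1·R0 → [0,0,3]
  R2 -= 0·R1 → [0,0,3]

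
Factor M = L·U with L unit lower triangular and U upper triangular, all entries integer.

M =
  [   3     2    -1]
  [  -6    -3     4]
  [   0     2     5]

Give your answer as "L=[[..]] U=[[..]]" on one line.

  R1 -= -2·R0 → [0,1,2]
  R2 -= 0·R0 → [0,2,5]
  R2 -= 2·R1 → [0,0,1]

L=[[1,0,0],[-2,1,0],[0,2,1]] U=[[3,2,-1],[0,1,2],[0,0,1]]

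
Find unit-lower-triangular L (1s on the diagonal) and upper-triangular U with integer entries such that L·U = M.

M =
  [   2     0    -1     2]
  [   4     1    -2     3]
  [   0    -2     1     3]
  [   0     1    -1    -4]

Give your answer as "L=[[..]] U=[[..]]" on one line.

  r1 -= 2·r0 → [0,1,0,-1]
  r2 -= 0·r0 → [0,-2,1,3]
  r3 -= 0·r0 → [0,1,-1,-4]
  r2 -= -2·r1 → [0,0,1,1]
  r3 -= 1·r1 → [0,0,-1,-3]
  r3 -= -1·r2 → [0,0,0,-2]

L=[[1,0,0,0],[2,1,0,0],[0,-2,1,0],[0,1,-1,1]] U=[[2,0,-1,2],[0,1,0,-1],[0,0,1,1],[0,0,0,-2]]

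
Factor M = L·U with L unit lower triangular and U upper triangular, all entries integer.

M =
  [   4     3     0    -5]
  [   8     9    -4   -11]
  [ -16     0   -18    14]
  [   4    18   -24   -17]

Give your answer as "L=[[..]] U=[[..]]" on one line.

L=[[1,0,0,0],[2,1,0,0],[-4,4,1,0],[1,5,2,1]] U=[[4,3,0,-5],[0,3,-4,-1],[0,0,-2,-2],[0,0,0,-3]]

  r1 -= 2·r0 → [0,3,-4,-1]
  r2 -= -4·r0 → [0,12,-18,-6]
  r3 -= 1·r0 → [0,15,-24,-12]
  r2 -= 4·r1 → [0,0,-2,-2]
  r3 -= 5·r1 → [0,0,-4,-7]
  r3 -= 2·r2 → [0,0,0,-3]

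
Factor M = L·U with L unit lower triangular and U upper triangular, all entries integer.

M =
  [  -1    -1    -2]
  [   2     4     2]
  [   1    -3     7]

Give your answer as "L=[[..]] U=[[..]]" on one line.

L=[[1,0,0],[-2,1,0],[-1,-2,1]] U=[[-1,-1,-2],[0,2,-2],[0,0,1]]

  R1 -= -2·R0 → [0,2,-2]
  R2 -= -1·R0 → [0,-4,5]
  R2 -= -2·R1 → [0,0,1]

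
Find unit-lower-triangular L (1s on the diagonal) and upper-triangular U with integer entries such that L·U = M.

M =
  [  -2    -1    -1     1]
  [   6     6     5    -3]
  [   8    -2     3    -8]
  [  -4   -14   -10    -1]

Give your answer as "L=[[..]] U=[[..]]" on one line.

  R1 -= -3·R0 → [0,3,2,0]
  R2 -= -4·R0 → [0,-6,-1,-4]
  R3 -= 2·R0 → [0,-12,-8,-3]
  R2 -= -2·R1 → [0,0,3,-4]
  R3 -= -4·R1 → [0,0,0,-3]
  R3 -= 0·R2 → [0,0,0,-3]

L=[[1,0,0,0],[-3,1,0,0],[-4,-2,1,0],[2,-4,0,1]] U=[[-2,-1,-1,1],[0,3,2,0],[0,0,3,-4],[0,0,0,-3]]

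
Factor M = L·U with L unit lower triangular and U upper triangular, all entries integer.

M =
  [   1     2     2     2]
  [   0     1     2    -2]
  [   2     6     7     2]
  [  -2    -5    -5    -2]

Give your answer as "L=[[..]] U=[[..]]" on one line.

  row1 -= 0·row0 → [0,1,2,-2]
  row2 -= 2·row0 → [0,2,3,-2]
  row3 -= -2·row0 → [0,-1,-1,2]
  row2 -= 2·row1 → [0,0,-1,2]
  row3 -= -1·row1 → [0,0,1,0]
  row3 -= -1·row2 → [0,0,0,2]

L=[[1,0,0,0],[0,1,0,0],[2,2,1,0],[-2,-1,-1,1]] U=[[1,2,2,2],[0,1,2,-2],[0,0,-1,2],[0,0,0,2]]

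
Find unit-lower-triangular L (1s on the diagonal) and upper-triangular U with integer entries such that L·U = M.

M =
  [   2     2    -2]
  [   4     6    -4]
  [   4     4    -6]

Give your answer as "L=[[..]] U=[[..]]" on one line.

  r1 -= 2·r0 → [0,2,0]
  r2 -= 2·r0 → [0,0,-2]
  r2 -= 0·r1 → [0,0,-2]

L=[[1,0,0],[2,1,0],[2,0,1]] U=[[2,2,-2],[0,2,0],[0,0,-2]]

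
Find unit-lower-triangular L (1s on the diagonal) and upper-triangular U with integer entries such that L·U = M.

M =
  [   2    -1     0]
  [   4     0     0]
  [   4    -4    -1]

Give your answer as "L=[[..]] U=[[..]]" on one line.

  R1 -= 2·R0 → [0,2,0]
  R2 -= 2·R0 → [0,-2,-1]
  R2 -= -1·R1 → [0,0,-1]

L=[[1,0,0],[2,1,0],[2,-1,1]] U=[[2,-1,0],[0,2,0],[0,0,-1]]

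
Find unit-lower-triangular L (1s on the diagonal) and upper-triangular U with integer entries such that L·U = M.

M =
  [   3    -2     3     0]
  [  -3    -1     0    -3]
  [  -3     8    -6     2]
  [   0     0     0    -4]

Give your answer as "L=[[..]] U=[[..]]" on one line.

L=[[1,0,0,0],[-1,1,0,0],[-1,-2,1,0],[0,0,0,1]] U=[[3,-2,3,0],[0,-3,3,-3],[0,0,3,-4],[0,0,0,-4]]

  R1 -= -1·R0 → [0,-3,3,-3]
  R2 -= -1·R0 → [0,6,-3,2]
  R3 -= 0·R0 → [0,0,0,-4]
  R2 -= -2·R1 → [0,0,3,-4]
  R3 -= 0·R1 → [0,0,0,-4]
  R3 -= 0·R2 → [0,0,0,-4]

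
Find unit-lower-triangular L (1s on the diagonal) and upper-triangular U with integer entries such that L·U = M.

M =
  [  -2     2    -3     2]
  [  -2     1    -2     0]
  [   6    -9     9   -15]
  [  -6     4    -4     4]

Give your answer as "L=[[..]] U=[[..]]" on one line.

  R1 -= 1·R0 → [0,-1,1,-2]
  R2 -= -3·R0 → [0,-3,0,-9]
  R3 -= 3·R0 → [0,-2,5,-2]
  R2 -= 3·R1 → [0,0,-3,-3]
  R3 -= 2·R1 → [0,0,3,2]
  R3 -= -1·R2 → [0,0,0,-1]

L=[[1,0,0,0],[1,1,0,0],[-3,3,1,0],[3,2,-1,1]] U=[[-2,2,-3,2],[0,-1,1,-2],[0,0,-3,-3],[0,0,0,-1]]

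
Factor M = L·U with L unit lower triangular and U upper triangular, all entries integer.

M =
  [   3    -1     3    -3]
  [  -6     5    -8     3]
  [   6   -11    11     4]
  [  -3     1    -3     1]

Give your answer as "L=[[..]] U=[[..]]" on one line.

  r1 -= -2·r0 → [0,3,-2,-3]
  r2 -= 2·r0 → [0,-9,5,10]
  r3 -= -1·r0 → [0,0,0,-2]
  r2 -= -3·r1 → [0,0,-1,1]
  r3 -= 0·r1 → [0,0,0,-2]
  r3 -= 0·r2 → [0,0,0,-2]

L=[[1,0,0,0],[-2,1,0,0],[2,-3,1,0],[-1,0,0,1]] U=[[3,-1,3,-3],[0,3,-2,-3],[0,0,-1,1],[0,0,0,-2]]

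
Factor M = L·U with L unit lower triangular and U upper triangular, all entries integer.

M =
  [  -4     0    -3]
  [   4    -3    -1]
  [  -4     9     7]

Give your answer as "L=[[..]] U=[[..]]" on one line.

L=[[1,0,0],[-1,1,0],[1,-3,1]] U=[[-4,0,-3],[0,-3,-4],[0,0,-2]]

  R1 -= -1·R0 → [0,-3,-4]
  R2 -= 1·R0 → [0,9,10]
  R2 -= -3·R1 → [0,0,-2]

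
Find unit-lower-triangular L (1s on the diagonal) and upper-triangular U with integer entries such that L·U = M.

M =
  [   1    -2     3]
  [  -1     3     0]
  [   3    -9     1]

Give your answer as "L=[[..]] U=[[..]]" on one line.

L=[[1,0,0],[-1,1,0],[3,-3,1]] U=[[1,-2,3],[0,1,3],[0,0,1]]

  R1 -= -1·R0 → [0,1,3]
  R2 -= 3·R0 → [0,-3,-8]
  R2 -= -3·R1 → [0,0,1]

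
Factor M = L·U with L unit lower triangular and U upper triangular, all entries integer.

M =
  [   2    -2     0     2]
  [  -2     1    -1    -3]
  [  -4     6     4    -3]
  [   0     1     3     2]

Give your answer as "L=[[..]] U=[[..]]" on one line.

  r1 -= -1·r0 → [0,-1,-1,-1]
  r2 -= -2·r0 → [0,2,4,1]
  r3 -= 0·r0 → [0,1,3,2]
  r2 -= -2·r1 → [0,0,2,-1]
  r3 -= -1·r1 → [0,0,2,1]
  r3 -= 1·r2 → [0,0,0,2]

L=[[1,0,0,0],[-1,1,0,0],[-2,-2,1,0],[0,-1,1,1]] U=[[2,-2,0,2],[0,-1,-1,-1],[0,0,2,-1],[0,0,0,2]]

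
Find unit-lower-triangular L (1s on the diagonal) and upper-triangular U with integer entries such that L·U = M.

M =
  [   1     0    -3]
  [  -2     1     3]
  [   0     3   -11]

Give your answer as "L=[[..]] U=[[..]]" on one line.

  row1 -= -2·row0 → [0,1,-3]
  row2 -= 0·row0 → [0,3,-11]
  row2 -= 3·row1 → [0,0,-2]

L=[[1,0,0],[-2,1,0],[0,3,1]] U=[[1,0,-3],[0,1,-3],[0,0,-2]]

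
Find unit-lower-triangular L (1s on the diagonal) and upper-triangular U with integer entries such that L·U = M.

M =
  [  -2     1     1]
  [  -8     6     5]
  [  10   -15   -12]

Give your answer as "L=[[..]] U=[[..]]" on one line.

  r1 -= 4·r0 → [0,2,1]
  r2 -= -5·r0 → [0,-10,-7]
  r2 -= -5·r1 → [0,0,-2]

L=[[1,0,0],[4,1,0],[-5,-5,1]] U=[[-2,1,1],[0,2,1],[0,0,-2]]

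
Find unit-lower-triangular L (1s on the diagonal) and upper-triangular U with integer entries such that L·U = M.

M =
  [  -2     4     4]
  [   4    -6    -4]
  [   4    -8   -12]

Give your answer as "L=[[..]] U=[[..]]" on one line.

  row1 -= -2·row0 → [0,2,4]
  row2 -= -2·row0 → [0,0,-4]
  row2 -= 0·row1 → [0,0,-4]

L=[[1,0,0],[-2,1,0],[-2,0,1]] U=[[-2,4,4],[0,2,4],[0,0,-4]]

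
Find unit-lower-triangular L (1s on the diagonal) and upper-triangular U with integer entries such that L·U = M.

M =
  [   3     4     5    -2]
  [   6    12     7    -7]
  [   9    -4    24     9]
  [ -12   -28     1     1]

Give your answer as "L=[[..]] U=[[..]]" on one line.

L=[[1,0,0,0],[2,1,0,0],[3,-4,1,0],[-4,-3,-4,1]] U=[[3,4,5,-2],[0,4,-3,-3],[0,0,-3,3],[0,0,0,-4]]

  R1 -= 2·R0 → [0,4,-3,-3]
  R2 -= 3·R0 → [0,-16,9,15]
  R3 -= -4·R0 → [0,-12,21,-7]
  R2 -= -4·R1 → [0,0,-3,3]
  R3 -= -3·R1 → [0,0,12,-16]
  R3 -= -4·R2 → [0,0,0,-4]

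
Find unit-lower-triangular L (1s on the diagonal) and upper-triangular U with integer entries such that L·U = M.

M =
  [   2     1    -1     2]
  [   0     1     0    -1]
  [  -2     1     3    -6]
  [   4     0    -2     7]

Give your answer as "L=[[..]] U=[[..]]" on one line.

L=[[1,0,0,0],[0,1,0,0],[-1,2,1,0],[2,-2,0,1]] U=[[2,1,-1,2],[0,1,0,-1],[0,0,2,-2],[0,0,0,1]]

  r1 -= 0·r0 → [0,1,0,-1]
  r2 -= -1·r0 → [0,2,2,-4]
  r3 -= 2·r0 → [0,-2,0,3]
  r2 -= 2·r1 → [0,0,2,-2]
  r3 -= -2·r1 → [0,0,0,1]
  r3 -= 0·r2 → [0,0,0,1]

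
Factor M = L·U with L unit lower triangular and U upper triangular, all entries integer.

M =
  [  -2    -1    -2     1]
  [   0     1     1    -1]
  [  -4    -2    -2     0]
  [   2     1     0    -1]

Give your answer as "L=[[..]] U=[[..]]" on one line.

L=[[1,0,0,0],[0,1,0,0],[2,0,1,0],[-1,0,-1,1]] U=[[-2,-1,-2,1],[0,1,1,-1],[0,0,2,-2],[0,0,0,-2]]

  r1 -= 0·r0 → [0,1,1,-1]
  r2 -= 2·r0 → [0,0,2,-2]
  r3 -= -1·r0 → [0,0,-2,0]
  r2 -= 0·r1 → [0,0,2,-2]
  r3 -= 0·r1 → [0,0,-2,0]
  r3 -= -1·r2 → [0,0,0,-2]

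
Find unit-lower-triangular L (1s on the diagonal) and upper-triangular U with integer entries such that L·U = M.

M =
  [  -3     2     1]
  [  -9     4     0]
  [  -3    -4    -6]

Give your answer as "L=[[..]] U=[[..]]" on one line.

  r1 -= 3·r0 → [0,-2,-3]
  r2 -= 1·r0 → [0,-6,-7]
  r2 -= 3·r1 → [0,0,2]

L=[[1,0,0],[3,1,0],[1,3,1]] U=[[-3,2,1],[0,-2,-3],[0,0,2]]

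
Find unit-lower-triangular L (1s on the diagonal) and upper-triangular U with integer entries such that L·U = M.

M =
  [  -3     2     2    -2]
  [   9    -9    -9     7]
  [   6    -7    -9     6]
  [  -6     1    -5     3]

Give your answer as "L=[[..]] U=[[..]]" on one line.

L=[[1,0,0,0],[-3,1,0,0],[-2,1,1,0],[2,1,3,1]] U=[[-3,2,2,-2],[0,-3,-3,1],[0,0,-2,1],[0,0,0,3]]

  r1 -= -3·r0 → [0,-3,-3,1]
  r2 -= -2·r0 → [0,-3,-5,2]
  r3 -= 2·r0 → [0,-3,-9,7]
  r2 -= 1·r1 → [0,0,-2,1]
  r3 -= 1·r1 → [0,0,-6,6]
  r3 -= 3·r2 → [0,0,0,3]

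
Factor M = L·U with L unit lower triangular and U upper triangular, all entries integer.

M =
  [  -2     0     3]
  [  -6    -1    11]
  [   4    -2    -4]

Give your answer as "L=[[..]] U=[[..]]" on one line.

  row1 -= 3·row0 → [0,-1,2]
  row2 -= -2·row0 → [0,-2,2]
  row2 -= 2·row1 → [0,0,-2]

L=[[1,0,0],[3,1,0],[-2,2,1]] U=[[-2,0,3],[0,-1,2],[0,0,-2]]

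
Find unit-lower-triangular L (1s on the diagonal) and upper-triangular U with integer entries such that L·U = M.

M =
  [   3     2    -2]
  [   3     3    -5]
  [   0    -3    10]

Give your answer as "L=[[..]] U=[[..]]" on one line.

  r1 -= 1·r0 → [0,1,-3]
  r2 -= 0·r0 → [0,-3,10]
  r2 -= -3·r1 → [0,0,1]

L=[[1,0,0],[1,1,0],[0,-3,1]] U=[[3,2,-2],[0,1,-3],[0,0,1]]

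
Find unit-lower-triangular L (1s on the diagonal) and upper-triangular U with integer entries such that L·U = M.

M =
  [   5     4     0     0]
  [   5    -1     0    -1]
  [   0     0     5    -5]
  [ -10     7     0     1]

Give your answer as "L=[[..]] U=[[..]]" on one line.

  r1 -= 1·r0 → [0,-5,0,-1]
  r2 -= 0·r0 → [0,0,5,-5]
  r3 -= -2·r0 → [0,15,0,1]
  r2 -= 0·r1 → [0,0,5,-5]
  r3 -= -3·r1 → [0,0,0,-2]
  r3 -= 0·r2 → [0,0,0,-2]

L=[[1,0,0,0],[1,1,0,0],[0,0,1,0],[-2,-3,0,1]] U=[[5,4,0,0],[0,-5,0,-1],[0,0,5,-5],[0,0,0,-2]]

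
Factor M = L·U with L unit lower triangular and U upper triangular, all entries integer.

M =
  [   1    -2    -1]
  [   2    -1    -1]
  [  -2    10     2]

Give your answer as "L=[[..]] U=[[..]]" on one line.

L=[[1,0,0],[2,1,0],[-2,2,1]] U=[[1,-2,-1],[0,3,1],[0,0,-2]]

  r1 -= 2·r0 → [0,3,1]
  r2 -= -2·r0 → [0,6,0]
  r2 -= 2·r1 → [0,0,-2]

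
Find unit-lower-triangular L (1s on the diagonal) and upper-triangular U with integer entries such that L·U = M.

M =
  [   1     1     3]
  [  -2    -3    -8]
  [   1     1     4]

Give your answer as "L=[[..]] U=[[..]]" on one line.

L=[[1,0,0],[-2,1,0],[1,0,1]] U=[[1,1,3],[0,-1,-2],[0,0,1]]

  row1 -= -2·row0 → [0,-1,-2]
  row2 -= 1·row0 → [0,0,1]
  row2 -= 0·row1 → [0,0,1]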